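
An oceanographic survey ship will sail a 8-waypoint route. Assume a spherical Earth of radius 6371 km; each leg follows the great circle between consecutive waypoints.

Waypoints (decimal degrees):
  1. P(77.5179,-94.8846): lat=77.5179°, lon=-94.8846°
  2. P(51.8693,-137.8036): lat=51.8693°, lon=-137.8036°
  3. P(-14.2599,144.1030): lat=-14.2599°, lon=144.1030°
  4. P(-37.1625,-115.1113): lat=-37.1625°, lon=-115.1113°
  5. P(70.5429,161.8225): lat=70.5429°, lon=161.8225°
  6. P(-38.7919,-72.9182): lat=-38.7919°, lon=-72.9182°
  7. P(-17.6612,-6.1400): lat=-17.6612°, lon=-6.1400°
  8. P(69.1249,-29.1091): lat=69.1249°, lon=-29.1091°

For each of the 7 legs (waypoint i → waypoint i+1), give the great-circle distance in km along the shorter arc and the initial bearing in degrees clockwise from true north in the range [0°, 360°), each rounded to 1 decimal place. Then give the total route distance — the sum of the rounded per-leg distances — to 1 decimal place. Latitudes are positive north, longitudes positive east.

Leg 1: dist=3339.5 km, bearing=237.2°
Leg 2: dist=10455.7 km, bearing=251.9°
Leg 3: dist=9980.4 km, bearing=128.5°
Leg 4: dist=13623.1 km, bearing=336.9°
Leg 5: dist=15320.7 km, bearing=71.3°
Leg 6: dist=6796.7 km, bearing=90.1°
Leg 7: dist=9821.8 km, bearing=352.0°
Total: 69337.9 km

Leg 1: φ1=1.3529426, φ2=0.9052901, Δφ=-0.4476525, Δλ=-0.7490779 rad; a=sin²(Δφ/2)+cosφ1·cosφ2·sin²(Δλ/2)=0.0671288168; c=2·atan2(√a, √(1-a))=0.524164573; dist=6371·c=3339.452 ≈ 3339.5 km; running total=3339.5 km
Leg 1 bearing: y=sinΔλ·cosφ2=-0.42046613, x=cosφ1·sinφ2-sinφ1·cosφ2·cosΔλ=-0.27147446; θ=atan2(y, x)=-122.8484° <0 so +360° → 237.1516° ≈ 237.2°
Leg 2: φ1=0.9052901, φ2=-0.2488822, Δφ=-1.1541723, Δλ=4.9201984 rad; a=sin²(Δφ/2)+cosφ1·cosφ2·sin²(Δλ/2)=0.5351451078; c=2·atan2(√a, √(1-a))=1.641144552; dist=6371·c=10455.732 ≈ 10455.7 km; running total=13795.2 km
Leg 2 bearing: y=sinΔλ·cosφ2=-0.94833649, x=cosφ1·sinφ2-sinφ1·cosφ2·cosΔλ=-0.30938193; θ=atan2(y, x)=-108.0682° <0 so +360° → 251.9318° ≈ 251.9°
Leg 3: φ1=-0.2488822, φ2=-0.6486080, Δφ=-0.3997258, Δλ=-4.5241430 rad; a=sin²(Δφ/2)+cosφ1·cosφ2·sin²(Δλ/2)=0.4978708213; c=2·atan2(√a, √(1-a))=1.566537957; dist=6371·c=9980.413 ≈ 9980.4 km; running total=23775.6 km
Leg 3 bearing: y=sinΔλ·cosφ2=0.78284696, x=cosφ1·sinφ2-sinφ1·cosφ2·cosΔλ=-0.62219973; θ=atan2(y, x)=128.4774° ≈ 128.5°
Leg 4: φ1=-0.6486080, φ2=1.2312059, Δφ=1.8798139, Δλ=4.8334066 rad; a=sin²(Δφ/2)+cosφ1·cosφ2·sin²(Δλ/2)=0.7687664526; c=2·atan2(√a, √(1-a))=2.138304976; dist=6371·c=13623.141 ≈ 13623.1 km; running total=37398.7 km
Leg 4 bearing: y=sinΔλ·cosφ2=-0.33066477, x=cosφ1·sinφ2-sinφ1·cosφ2·cosΔλ=0.77570561; θ=atan2(y, x)=-23.0874° <0 so +360° → 336.9126° ≈ 336.9°
Leg 5: φ1=1.2312059, φ2=-0.6770464, Δφ=-1.9082522, Δλ=-4.0969981 rad; a=sin²(Δφ/2)+cosφ1·cosφ2·sin²(Δλ/2)=0.8702963086; c=2·atan2(√a, √(1-a))=2.404748188; dist=6371·c=15320.651 ≈ 15320.7 km; running total=52719.4 km
Leg 5 bearing: y=sinΔλ·cosφ2=0.63643908, x=cosφ1·sinφ2-sinφ1·cosφ2·cosΔλ=0.21556409; θ=atan2(y, x)=71.2886° ≈ 71.3°
Leg 6: φ1=-0.6770464, φ2=-0.3082461, Δφ=0.3688003, Δλ=1.1654995 rad; a=sin²(Δφ/2)+cosφ1·cosφ2·sin²(Δλ/2)=0.2585465171; c=2·atan2(√a, √(1-a))=1.066824943; dist=6371·c=6796.742 ≈ 6796.7 km; running total=59516.1 km
Leg 6 bearing: y=sinΔλ·cosφ2=0.87567098, x=cosφ1·sinφ2-sinφ1·cosφ2·cosΔλ=-0.00109019; θ=atan2(y, x)=90.0713° ≈ 90.1°
Leg 7: φ1=-0.3082461, φ2=1.2064571, Δφ=1.5147032, Δλ=-0.4008864 rad; a=sin²(Δφ/2)+cosφ1·cosφ2·sin²(Δλ/2)=0.4854281585; c=2·atan2(√a, √(1-a))=1.541648517; dist=6371·c=9821.843 ≈ 9821.8 km; running total=69337.9 km
Leg 7 bearing: y=sinΔλ·cosφ2=-0.13905308, x=cosφ1·sinφ2-sinφ1·cosφ2·cosΔλ=0.98985599; θ=atan2(y, x)=-7.9965° <0 so +360° → 352.0035° ≈ 352.0°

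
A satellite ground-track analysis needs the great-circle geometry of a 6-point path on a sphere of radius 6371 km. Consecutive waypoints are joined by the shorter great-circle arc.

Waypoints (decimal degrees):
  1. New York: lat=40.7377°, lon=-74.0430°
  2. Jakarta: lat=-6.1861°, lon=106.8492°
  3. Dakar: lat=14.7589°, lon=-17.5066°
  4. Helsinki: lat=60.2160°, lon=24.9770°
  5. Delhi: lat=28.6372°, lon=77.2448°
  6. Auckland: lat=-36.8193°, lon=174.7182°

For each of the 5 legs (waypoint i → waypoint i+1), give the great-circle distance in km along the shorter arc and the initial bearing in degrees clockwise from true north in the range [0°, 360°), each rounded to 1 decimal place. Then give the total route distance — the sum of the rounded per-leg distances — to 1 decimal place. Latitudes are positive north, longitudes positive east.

Leg 1: φ1=0.7110070, φ2=-0.1079678, Δφ=-0.8189748, Δλ=3.1571645 rad; a=sin²(Δφ/2)+cosφ1·cosφ2·sin²(Δλ/2)=0.9117622133; c=2·atan2(√a, √(1-a))=2.538392460; dist=6371·c=16172.098 ≈ 16172.1 km; running total=16172.1 km
Leg 1 bearing: y=sinΔλ·cosφ2=-0.01548053, x=cosφ1·sinφ2-sinφ1·cosφ2·cosΔλ=0.56706955; θ=atan2(y, x)=-1.5637° <0 so +360° → 358.4363° ≈ 358.4°
Leg 2: φ1=-0.1079678, φ2=0.2575914, Δφ=0.3655592, Δλ=-2.1704182 rad; a=sin²(Δφ/2)+cosφ1·cosφ2·sin²(Δλ/2)=0.7849925192; c=2·atan2(√a, √(1-a))=2.177283973; dist=6371·c=13871.476 ≈ 13871.5 km; running total=30043.6 km
Leg 2 bearing: y=sinΔλ·cosφ2=-0.79831123, x=cosφ1·sinφ2-sinφ1·cosφ2·cosΔλ=0.19446395; θ=atan2(y, x)=-76.3097° <0 so +360° → 283.6903° ≈ 283.7°
Leg 3: φ1=0.2575914, φ2=1.0509675, Δφ=0.7933761, Δλ=0.7414787 rad; a=sin²(Δφ/2)+cosφ1·cosφ2·sin²(Δλ/2)=0.2123304569; c=2·atan2(√a, √(1-a))=0.957777665; dist=6371·c=6102.002 ≈ 6102.0 km; running total=36145.6 km
Leg 3 bearing: y=sinΔλ·cosφ2=0.33548217, x=cosφ1·sinφ2-sinφ1·cosφ2·cosΔλ=0.74594681; θ=atan2(y, x)=24.2154° ≈ 24.2°
Leg 4: φ1=1.0509675, φ2=0.4998134, Δφ=-0.5511540, Δλ=0.9122452 rad; a=sin²(Δφ/2)+cosφ1·cosφ2·sin²(Δλ/2)=0.1586234921; c=2·atan2(√a, √(1-a))=0.819272390; dist=6371·c=5219.584 ≈ 5219.6 km; running total=41365.2 km
Leg 4 bearing: y=sinΔλ·cosφ2=0.69413299, x=cosφ1·sinφ2-sinφ1·cosφ2·cosΔλ=-0.22809583; θ=atan2(y, x)=108.1908° ≈ 108.2°
Leg 5: φ1=0.4998134, φ2=-0.6426180, Δφ=-1.1424314, Δλ=1.7012318 rad; a=sin²(Δφ/2)+cosφ1·cosφ2·sin²(Δλ/2)=0.6893014915; c=2·atan2(√a, √(1-a))=1.959082780; dist=6371·c=12481.316 ≈ 12481.3 km; running total=53846.5 km
Leg 5 bearing: y=sinΔλ·cosφ2=0.79372933, x=cosφ1·sinφ2-sinφ1·cosφ2·cosΔλ=-0.47608144; θ=atan2(y, x)=120.9555° ≈ 121.0°

Leg 1: dist=16172.1 km, bearing=358.4°
Leg 2: dist=13871.5 km, bearing=283.7°
Leg 3: dist=6102.0 km, bearing=24.2°
Leg 4: dist=5219.6 km, bearing=108.2°
Leg 5: dist=12481.3 km, bearing=121.0°
Total: 53846.5 km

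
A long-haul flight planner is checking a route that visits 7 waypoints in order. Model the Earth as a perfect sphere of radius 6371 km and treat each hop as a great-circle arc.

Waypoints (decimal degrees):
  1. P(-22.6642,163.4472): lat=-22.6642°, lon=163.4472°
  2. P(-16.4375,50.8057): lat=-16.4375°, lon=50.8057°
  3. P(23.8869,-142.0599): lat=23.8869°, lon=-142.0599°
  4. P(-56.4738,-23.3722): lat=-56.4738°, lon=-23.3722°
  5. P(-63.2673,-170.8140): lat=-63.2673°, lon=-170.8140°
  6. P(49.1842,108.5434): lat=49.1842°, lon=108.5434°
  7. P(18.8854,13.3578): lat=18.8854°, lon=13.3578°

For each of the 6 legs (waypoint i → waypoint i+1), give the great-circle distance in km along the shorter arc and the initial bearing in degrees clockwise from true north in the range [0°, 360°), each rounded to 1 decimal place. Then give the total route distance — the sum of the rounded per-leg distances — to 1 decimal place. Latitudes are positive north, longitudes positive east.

Leg 1: dist=11497.1 km, bearing=245.5°
Leg 2: dist=18438.7 km, bearing=56.2°
Leg 3: dist=13949.4 km, bearing=143.5°
Leg 4: dist=6410.1 km, bearing=196.7°
Leg 5: dist=14334.3 km, bearing=304.0°
Leg 6: dist=8795.7 km, bearing=286.3°
Total: 73425.3 km

Leg 1: φ1=-0.3955649, φ2=-0.2868885, Δφ=0.1086764, Δλ=-1.9659650 rad; a=sin²(Δφ/2)+cosφ1·cosφ2·sin²(Δλ/2)=0.6158406636; c=2·atan2(√a, √(1-a))=1.804602008; dist=6371·c=11497.119 ≈ 11497.1 km; running total=11497.1 km
Leg 1 bearing: y=sinΔλ·cosφ2=-0.88521047, x=cosφ1·sinφ2-sinφ1·cosφ2·cosΔλ=-0.40339335; θ=atan2(y, x)=-114.4989° <0 so +360° → 245.5011° ≈ 245.5°
Leg 2: φ1=-0.2868885, φ2=0.4169051, Δφ=0.7037935, Δλ=-3.3661397 rad; a=sin²(Δφ/2)+cosφ1·cosφ2·sin²(Δλ/2)=0.9847716535; c=2·atan2(√a, √(1-a))=2.894155539; dist=6371·c=18438.665 ≈ 18438.7 km; running total=29935.8 km
Leg 2 bearing: y=sinΔλ·cosφ2=0.20359283, x=cosφ1·sinφ2-sinφ1·cosφ2·cosΔλ=0.13614601; θ=atan2(y, x)=56.2287° ≈ 56.2°
Leg 3: φ1=0.4169051, φ2=-0.9856538, Δφ=-1.4025588, Δλ=2.0714911 rad; a=sin²(Δφ/2)+cosφ1·cosφ2·sin²(Δλ/2)=0.7899939888; c=2·atan2(√a, √(1-a))=2.189510259; dist=6371·c=13949.370 ≈ 13949.4 km; running total=43885.2 km
Leg 3 bearing: y=sinΔλ·cosφ2=0.48452076, x=cosφ1·sinφ2-sinφ1·cosφ2·cosΔλ=-0.65486913; θ=atan2(y, x)=143.5032° ≈ 143.5°
Leg 4: φ1=-0.9856538, φ2=-1.1042227, Δφ=-0.1185689, Δλ=-2.5733449 rad; a=sin²(Δφ/2)+cosφ1·cosφ2·sin²(Δλ/2)=0.2324367368; c=2·atan2(√a, √(1-a))=1.006138811; dist=6371·c=6410.110 ≈ 6410.1 km; running total=50295.3 km
Leg 4 bearing: y=sinΔλ·cosφ2=-0.24207808, x=cosφ1·sinφ2-sinφ1·cosφ2·cosΔλ=-0.80934406; θ=atan2(y, x)=-163.3479° <0 so +360° → 196.6521° ≈ 196.7°
Leg 5: φ1=-1.1042227, φ2=0.8584262, Δφ=1.9626489, Δλ=4.8757064 rad; a=sin²(Δφ/2)+cosφ1·cosφ2·sin²(Δλ/2)=0.8140584565; c=2·atan2(√a, √(1-a))=2.249927117; dist=6371·c=14334.286 ≈ 14334.3 km; running total=64629.6 km
Leg 5 bearing: y=sinΔλ·cosφ2=-0.64493170, x=cosφ1·sinφ2-sinφ1·cosφ2·cosΔλ=0.43535302; θ=atan2(y, x)=-55.9792° <0 so +360° → 304.0208° ≈ 304.0°
Leg 6: φ1=0.8584262, φ2=0.3296124, Δφ=-0.5288138, Δλ=-1.6613021 rad; a=sin²(Δφ/2)+cosφ1·cosφ2·sin²(Δλ/2)=0.4054666247; c=2·atan2(√a, √(1-a))=1.380584658; dist=6371·c=8795.705 ≈ 8795.7 km; running total=73425.3 km
Leg 6 bearing: y=sinΔλ·cosφ2=-0.94229534, x=cosφ1·sinφ2-sinφ1·cosφ2·cosΔλ=0.27628473; θ=atan2(y, x)=-73.6587° <0 so +360° → 286.3413° ≈ 286.3°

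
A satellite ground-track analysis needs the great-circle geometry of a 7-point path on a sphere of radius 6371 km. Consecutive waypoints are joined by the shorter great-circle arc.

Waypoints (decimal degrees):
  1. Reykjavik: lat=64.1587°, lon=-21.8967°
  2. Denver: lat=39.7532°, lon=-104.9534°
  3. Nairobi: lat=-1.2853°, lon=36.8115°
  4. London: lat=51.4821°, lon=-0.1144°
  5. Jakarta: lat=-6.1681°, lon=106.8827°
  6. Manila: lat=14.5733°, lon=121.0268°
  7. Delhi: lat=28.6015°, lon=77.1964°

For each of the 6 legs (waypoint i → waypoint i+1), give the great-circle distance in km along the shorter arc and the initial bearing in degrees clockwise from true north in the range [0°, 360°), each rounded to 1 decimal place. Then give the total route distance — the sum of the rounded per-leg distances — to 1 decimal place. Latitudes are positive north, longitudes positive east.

Leg 1: φ1=1.1197806, φ2=0.6938242, Δφ=-0.4259563, Δλ=-1.4496129 rad; a=sin²(Δφ/2)+cosφ1·cosφ2·sin²(Δλ/2)=0.1919765269; c=2·atan2(√a, √(1-a))=0.907081948; dist=6371·c=5779.019 ≈ 5779.0 km; running total=5779.0 km
Leg 1 bearing: y=sinΔλ·cosφ2=-0.76316790, x=cosφ1·sinφ2-sinφ1·cosφ2·cosΔλ=0.19509207; θ=atan2(y, x)=-75.6603° <0 so +360° → 284.3397° ≈ 284.3°
Leg 2: φ1=0.6938242, φ2=-0.0224327, Δφ=-0.7162569, Δλ=2.4742643 rad; a=sin²(Δφ/2)+cosφ1·cosφ2·sin²(Δλ/2)=0.8090361964; c=2·atan2(√a, √(1-a))=2.237084611; dist=6371·c=14252.466 ≈ 14252.5 km; running total=20031.5 km
Leg 2 bearing: y=sinΔλ·cosφ2=0.61873399, x=cosφ1·sinφ2-sinφ1·cosφ2·cosΔλ=0.48492759; θ=atan2(y, x)=51.9127° ≈ 51.9°
Leg 3: φ1=-0.0224327, φ2=0.8985322, Δφ=0.9209649, Δλ=-0.6444785 rad; a=sin²(Δφ/2)+cosφ1·cosφ2·sin²(Δλ/2)=0.2599168125; c=2·atan2(√a, √(1-a))=1.069951953; dist=6371·c=6816.664 ≈ 6816.7 km; running total=26848.2 km
Leg 3 bearing: y=sinΔλ·cosφ2=-0.37414224, x=cosφ1·sinφ2-sinφ1·cosφ2·cosΔλ=0.79338379; θ=atan2(y, x)=-25.2475° <0 so +360° → 334.7525° ≈ 334.8°
Leg 4: φ1=0.8985322, φ2=-0.1076537, Δφ=-1.0061858, Δλ=1.8674517 rad; a=sin²(Δφ/2)+cosφ1·cosφ2·sin²(Δλ/2)=0.6325301015; c=2·atan2(√a, √(1-a))=1.839062685; dist=6371·c=11716.668 ≈ 11716.7 km; running total=38564.9 km
Leg 4 bearing: y=sinΔλ·cosφ2=0.95078336, x=cosφ1·sinφ2-sinφ1·cosφ2·cosΔλ=0.16048080; θ=atan2(y, x)=80.4195° ≈ 80.4°
Leg 5: φ1=-0.1076537, φ2=0.2543521, Δφ=0.3620057, Δλ=0.2468611 rad; a=sin²(Δφ/2)+cosφ1·cosφ2·sin²(Δλ/2)=0.0469910926; c=2·atan2(√a, √(1-a))=0.437017942; dist=6371·c=2784.241 ≈ 2784.2 km; running total=41349.1 km
Leg 5 bearing: y=sinΔλ·cosφ2=0.23649949, x=cosφ1·sinφ2-sinφ1·cosφ2·cosΔλ=0.35099817; θ=atan2(y, x)=33.9717° ≈ 34.0°
Leg 6: φ1=0.2543521, φ2=0.4991903, Δφ=0.2448383, Δλ=-0.7649848 rad; a=sin²(Δφ/2)+cosφ1·cosφ2·sin²(Δλ/2)=0.1332811778; c=2·atan2(√a, √(1-a))=0.747430909; dist=6371·c=4761.882 ≈ 4761.9 km; running total=46111.0 km
Leg 6 bearing: y=sinΔλ·cosφ2=-0.60801738, x=cosφ1·sinφ2-sinφ1·cosφ2·cosΔλ=0.30394750; θ=atan2(y, x)=-63.4396° <0 so +360° → 296.5604° ≈ 296.6°

Leg 1: dist=5779.0 km, bearing=284.3°
Leg 2: dist=14252.5 km, bearing=51.9°
Leg 3: dist=6816.7 km, bearing=334.8°
Leg 4: dist=11716.7 km, bearing=80.4°
Leg 5: dist=2784.2 km, bearing=34.0°
Leg 6: dist=4761.9 km, bearing=296.6°
Total: 46111.0 km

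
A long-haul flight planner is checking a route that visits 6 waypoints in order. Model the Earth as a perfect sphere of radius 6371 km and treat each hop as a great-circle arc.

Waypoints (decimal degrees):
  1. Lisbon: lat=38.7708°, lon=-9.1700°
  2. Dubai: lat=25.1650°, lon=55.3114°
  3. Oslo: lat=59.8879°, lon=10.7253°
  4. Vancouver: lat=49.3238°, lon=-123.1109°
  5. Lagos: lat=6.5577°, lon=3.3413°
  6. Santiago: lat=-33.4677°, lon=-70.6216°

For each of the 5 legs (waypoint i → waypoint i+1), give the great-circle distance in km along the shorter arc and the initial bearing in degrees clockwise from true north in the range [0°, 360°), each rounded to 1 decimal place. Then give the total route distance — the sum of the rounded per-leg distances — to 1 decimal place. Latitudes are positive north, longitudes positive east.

Leg 1: dist=6141.3 km, bearing=83.9°
Leg 2: dist=5145.2 km, bearing=330.8°
Leg 3: dist=7178.7 km, bearing=328.6°
Leg 4: dist=11936.1 km, bearing=56.8°
Leg 5: dist=8945.2 km, bearing=234.4°
Total: 39346.5 km

Leg 1: φ1=0.6766781, φ2=0.4392121, Δφ=-0.2374660, Δλ=1.1254127 rad; a=sin²(Δφ/2)+cosφ1·cosφ2·sin²(Δλ/2)=0.2148601115; c=2·atan2(√a, √(1-a))=0.963949923; dist=6371·c=6141.325 ≈ 6141.3 km; running total=6141.3 km
Leg 1 bearing: y=sinΔλ·cosφ2=0.81679165, x=cosφ1·sinφ2-sinφ1·cosφ2·cosΔλ=0.08736346; θ=atan2(y, x)=83.8949° ≈ 83.9°
Leg 2: φ1=0.4392121, φ2=1.0452410, Δφ=0.6060289, Δλ=-0.7781742 rad; a=sin²(Δφ/2)+cosφ1·cosφ2·sin²(Δλ/2)=0.1543841660; c=2·atan2(√a, √(1-a))=0.807604244; dist=6371·c=5145.247 ≈ 5145.2 km; running total=11286.5 km
Leg 2 bearing: y=sinΔλ·cosφ2=-0.35217890, x=cosφ1·sinφ2-sinφ1·cosφ2·cosΔλ=0.63100618; θ=atan2(y, x)=-29.1669° <0 so +360° → 330.8331° ≈ 330.8°
Leg 3: φ1=1.0452410, φ2=0.8608627, Δφ=-0.1843783, Δλ=-2.3358823 rad; a=sin²(Δφ/2)+cosφ1·cosφ2·sin²(Δλ/2)=0.2852108993; c=2·atan2(√a, √(1-a))=1.126770695; dist=6371·c=7178.656 ≈ 7178.7 km; running total=18465.2 km
Leg 3 bearing: y=sinΔλ·cosφ2=-0.47014623, x=cosφ1·sinφ2-sinφ1·cosφ2·cosΔλ=0.77098968; θ=atan2(y, x)=-31.3747° <0 so +360° → 328.6253° ≈ 328.6°
Leg 4: φ1=0.8608627, φ2=0.1144535, Δφ=-0.7464093, Δλ=2.2070072 rad; a=sin²(Δφ/2)+cosφ1·cosφ2·sin²(Δλ/2)=0.6490559975; c=2·atan2(√a, √(1-a))=1.873510428; dist=6371·c=11936.135 ≈ 11936.1 km; running total=30401.3 km
Leg 4 bearing: y=sinΔλ·cosφ2=0.79909022, x=cosφ1·sinφ2-sinφ1·cosφ2·cosΔλ=0.52209583; θ=atan2(y, x)=56.8409° ≈ 56.8°
Leg 5: φ1=0.1144535, φ2=-0.5841216, Δφ=-0.6985750, Δλ=-1.2908961 rad; a=sin²(Δφ/2)+cosφ1·cosφ2·sin²(Δλ/2)=0.4170161808; c=2·atan2(√a, √(1-a))=1.404057149; dist=6371·c=8945.248 ≈ 8945.2 km; running total=39346.5 km
Leg 5 bearing: y=sinΔλ·cosφ2=-0.80173241, x=cosφ1·sinφ2-sinφ1·cosφ2·cosΔλ=-0.57417757; θ=atan2(y, x)=-125.6091° <0 so +360° → 234.3909° ≈ 234.4°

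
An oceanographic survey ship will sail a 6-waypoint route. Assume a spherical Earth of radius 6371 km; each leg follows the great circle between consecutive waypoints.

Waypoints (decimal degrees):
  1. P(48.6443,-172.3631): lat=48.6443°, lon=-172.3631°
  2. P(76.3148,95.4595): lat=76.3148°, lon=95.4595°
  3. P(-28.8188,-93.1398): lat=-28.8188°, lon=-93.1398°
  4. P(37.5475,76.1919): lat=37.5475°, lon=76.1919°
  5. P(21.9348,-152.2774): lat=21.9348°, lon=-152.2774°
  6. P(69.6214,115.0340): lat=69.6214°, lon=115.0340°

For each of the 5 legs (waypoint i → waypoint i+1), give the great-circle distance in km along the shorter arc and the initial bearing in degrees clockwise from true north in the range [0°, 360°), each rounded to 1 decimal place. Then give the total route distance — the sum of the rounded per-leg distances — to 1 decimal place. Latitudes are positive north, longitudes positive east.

Leg 1: dist=4855.5 km, bearing=340.0°
Leg 2: dist=14713.7 km, bearing=10.2°
Leg 3: dist=18628.5 km, bearing=42.8°
Leg 4: dist=11683.1 km, bearing=46.0°
Leg 5: dist=7831.0 km, bearing=338.3°
Total: 57711.8 km

Leg 1: φ1=0.8490032, φ2=1.3319445, Δφ=0.4829413, Δλ=4.6743862 rad; a=sin²(Δφ/2)+cosφ1·cosφ2·sin²(Δλ/2)=0.1383134988; c=2·atan2(√a, √(1-a))=0.762121256; dist=6371·c=4855.475 ≈ 4855.5 km; running total=4855.5 km
Leg 1 bearing: y=sinΔλ·cosφ2=-0.23641636, x=cosφ1·sinφ2-sinφ1·cosφ2·cosΔλ=0.64872090; θ=atan2(y, x)=-20.0235° <0 so +360° → 339.9765° ≈ 340.0°
Leg 2: φ1=1.3319445, φ2=-0.5029829, Δφ=-1.8349275, Δλ=-3.2916788 rad; a=sin²(Δφ/2)+cosφ1·cosφ2·sin²(Δλ/2)=0.8366557085; c=2·atan2(√a, √(1-a))=2.309474800; dist=6371·c=14713.664 ≈ 14713.7 km; running total=19569.2 km
Leg 2 bearing: y=sinΔλ·cosφ2=0.13100459, x=cosφ1·sinφ2-sinφ1·cosφ2·cosΔλ=0.72766031; θ=atan2(y, x)=10.2059° ≈ 10.2°
Leg 3: φ1=-0.5029829, φ2=0.6553275, Δφ=1.1583104, Δλ=2.9553957 rad; a=sin²(Δφ/2)+cosφ1·cosφ2·sin²(Δλ/2)=0.9882055876; c=2·atan2(√a, √(1-a))=2.923959239; dist=6371·c=18628.544 ≈ 18628.5 km; running total=38197.7 km
Leg 3 bearing: y=sinΔλ·cosφ2=0.14677442, x=cosφ1·sinφ2-sinφ1·cosφ2·cosΔλ=0.15836188; θ=atan2(y, x)=42.8253° ≈ 42.8°
Leg 4: φ1=0.6553275, φ2=0.3828345, Δφ=-0.2724930, Δλ=-3.9875415 rad; a=sin²(Δφ/2)+cosφ1·cosφ2·sin²(Δλ/2)=0.6299861215; c=2·atan2(√a, √(1-a))=1.833789784; dist=6371·c=11683.075 ≈ 11683.1 km; running total=49880.8 km
Leg 4 bearing: y=sinΔλ·cosφ2=0.69440903, x=cosφ1·sinφ2-sinφ1·cosφ2·cosΔλ=0.67097730; θ=atan2(y, x)=45.9832° ≈ 46.0°
Leg 5: φ1=0.3828345, φ2=1.2151227, Δφ=0.8322882, Δλ=4.6654641 rad; a=sin²(Δφ/2)+cosφ1·cosφ2·sin²(Δλ/2)=0.3324901849; c=2·atan2(√a, √(1-a))=1.229170263; dist=6371·c=7831.044 ≈ 7831.0 km; running total=57711.8 km
Leg 5 bearing: y=sinΔλ·cosφ2=-0.34783863, x=cosφ1·sinφ2-sinφ1·cosφ2·cosΔλ=0.87565412; θ=atan2(y, x)=-21.6646° <0 so +360° → 338.3354° ≈ 338.3°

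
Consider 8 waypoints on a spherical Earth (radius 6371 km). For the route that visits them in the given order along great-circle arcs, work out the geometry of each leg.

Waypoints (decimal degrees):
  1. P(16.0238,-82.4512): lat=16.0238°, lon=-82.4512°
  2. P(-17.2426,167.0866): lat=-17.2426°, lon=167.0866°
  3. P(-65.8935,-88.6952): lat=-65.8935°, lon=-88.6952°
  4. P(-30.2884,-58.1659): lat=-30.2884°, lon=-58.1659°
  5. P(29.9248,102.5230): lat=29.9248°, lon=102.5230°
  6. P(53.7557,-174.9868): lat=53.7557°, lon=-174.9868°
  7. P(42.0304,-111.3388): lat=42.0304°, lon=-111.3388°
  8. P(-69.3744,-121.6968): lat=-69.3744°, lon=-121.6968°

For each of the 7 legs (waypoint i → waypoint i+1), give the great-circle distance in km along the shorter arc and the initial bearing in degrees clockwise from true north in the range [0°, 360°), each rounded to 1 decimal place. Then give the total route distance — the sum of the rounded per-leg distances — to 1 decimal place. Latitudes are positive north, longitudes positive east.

Leg 1: φ1=0.2796681, φ2=-0.3009401, Δφ=-0.5806082, Δλ=4.3552562 rad; a=sin²(Δφ/2)+cosφ1·cosφ2·sin²(Δλ/2)=0.7013641730; c=2·atan2(√a, √(1-a))=1.985291983; dist=6371·c=12648.295 ≈ 12648.3 km; running total=12648.3 km
Leg 1 bearing: y=sinΔλ·cosφ2=-0.89479695, x=cosφ1·sinφ2-sinφ1·cosφ2·cosΔλ=-0.19273892; θ=atan2(y, x)=-102.1558° <0 so +360° → 257.8442° ≈ 257.8°
Leg 2: φ1=-0.3009401, φ2=-1.1500585, Δφ=-0.8491184, Δλ=-4.4642346 rad; a=sin²(Δφ/2)+cosφ1·cosφ2·sin²(Δλ/2)=0.4126211212; c=2·atan2(√a, √(1-a))=1.395136592; dist=6371·c=8888.415 ≈ 8888.4 km; running total=21536.7 km
Leg 2 bearing: y=sinΔλ·cosφ2=0.39592261, x=cosφ1·sinφ2-sinφ1·cosφ2·cosΔλ=-0.90150153; θ=atan2(y, x)=156.2898° ≈ 156.3°
Leg 3: φ1=-1.1500585, φ2=-0.5286323, Δφ=0.6214262, Δλ=0.5328368 rad; a=sin²(Δφ/2)+cosφ1·cosφ2·sin²(Δλ/2)=0.1179217574; c=2·atan2(√a, √(1-a))=0.701063724; dist=6371·c=4466.477 ≈ 4466.5 km; running total=26003.2 km
Leg 3 bearing: y=sinΔλ·cosφ2=0.43863862, x=cosφ1·sinφ2-sinφ1·cosφ2·cosΔλ=0.47292815; θ=atan2(y, x)=42.8458° ≈ 42.8°
Leg 4: φ1=-0.5286323, φ2=0.5222863, Δφ=1.0509186, Δλ=2.8045504 rad; a=sin²(Δφ/2)+cosφ1·cosφ2·sin²(Δλ/2)=0.9789369296; c=2·atan2(√a, √(1-a))=2.850301467; dist=6371·c=18159.271 ≈ 18159.3 km; running total=44162.5 km
Leg 4 bearing: y=sinΔλ·cosφ2=0.28660897, x=cosφ1·sinφ2-sinφ1·cosφ2·cosΔλ=0.01824735; θ=atan2(y, x)=86.3571° ≈ 86.4°
Leg 5: φ1=0.5222863, φ2=0.9382140, Δφ=0.4159277, Δλ=-4.8434597 rad; a=sin²(Δφ/2)+cosφ1·cosφ2·sin²(Δλ/2)=0.2653479426; c=2·atan2(√a, √(1-a))=1.082293773; dist=6371·c=6895.294 ≈ 6895.3 km; running total=51057.8 km
Leg 5 bearing: y=sinΔλ·cosφ2=0.58615816, x=cosφ1·sinφ2-sinφ1·cosφ2·cosΔλ=0.66043339; θ=atan2(y, x)=41.5902° ≈ 41.6°
Leg 6: φ1=0.9382140, φ2=0.7335689, Δφ=-0.2046451, Δλ=1.1108672 rad; a=sin²(Δφ/2)+cosφ1·cosφ2·sin²(Δλ/2)=0.1325449815; c=2·atan2(√a, √(1-a))=0.745262312; dist=6371·c=4748.066 ≈ 4748.1 km; running total=55805.9 km
Leg 6 bearing: y=sinΔλ·cosφ2=0.66560192, x=cosφ1·sinφ2-sinφ1·cosφ2·cosΔλ=0.12992815; θ=atan2(y, x)=78.9545° ≈ 79.0°
Leg 7: φ1=0.7335689, φ2=-1.2108117, Δφ=-1.9443806, Δλ=-0.1807812 rad; a=sin²(Δφ/2)+cosφ1·cosφ2·sin²(Δλ/2)=0.6846094173; c=2·atan2(√a, √(1-a))=1.948964650; dist=6371·c=12416.854 ≈ 12416.9 km; running total=68222.8 km
Leg 7 bearing: y=sinΔλ·cosφ2=-0.06333565, x=cosφ1·sinφ2-sinφ1·cosφ2·cosΔλ=-0.92718178; θ=atan2(y, x)=-176.0922° <0 so +360° → 183.9078° ≈ 183.9°

Leg 1: dist=12648.3 km, bearing=257.8°
Leg 2: dist=8888.4 km, bearing=156.3°
Leg 3: dist=4466.5 km, bearing=42.8°
Leg 4: dist=18159.3 km, bearing=86.4°
Leg 5: dist=6895.3 km, bearing=41.6°
Leg 6: dist=4748.1 km, bearing=79.0°
Leg 7: dist=12416.9 km, bearing=183.9°
Total: 68222.8 km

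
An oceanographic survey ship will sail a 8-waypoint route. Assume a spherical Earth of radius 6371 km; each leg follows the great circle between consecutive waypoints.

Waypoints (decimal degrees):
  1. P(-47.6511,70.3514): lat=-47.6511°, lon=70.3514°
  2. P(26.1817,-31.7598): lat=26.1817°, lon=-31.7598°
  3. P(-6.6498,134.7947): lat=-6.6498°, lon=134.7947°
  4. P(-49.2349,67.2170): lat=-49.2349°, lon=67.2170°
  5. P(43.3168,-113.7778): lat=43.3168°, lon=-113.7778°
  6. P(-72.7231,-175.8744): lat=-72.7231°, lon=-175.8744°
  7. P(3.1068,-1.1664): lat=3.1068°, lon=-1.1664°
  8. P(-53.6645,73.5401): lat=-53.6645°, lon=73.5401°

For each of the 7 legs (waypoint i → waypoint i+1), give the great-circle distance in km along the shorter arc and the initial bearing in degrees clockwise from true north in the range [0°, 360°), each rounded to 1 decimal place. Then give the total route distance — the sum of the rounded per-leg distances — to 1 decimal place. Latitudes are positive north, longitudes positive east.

Leg 1: φ1=-0.8316686, φ2=0.4569569, Δφ=1.2886255, Δλ=-1.7821766 rad; a=sin²(Δφ/2)+cosφ1·cosφ2·sin²(Δλ/2)=0.7264608006; c=2·atan2(√a, √(1-a))=2.040835938; dist=6371·c=13002.166 ≈ 13002.2 km; running total=13002.2 km
Leg 1 bearing: y=sinΔλ·cosφ2=-0.87742524, x=cosφ1·sinφ2-sinφ1·cosφ2·cosΔλ=0.15807267; θ=atan2(y, x)=-79.7874° <0 so +360° → 280.2126° ≈ 280.2°
Leg 2: φ1=0.4569569, φ2=-0.1160609, Δφ=-0.5730178, Δλ=2.9069244 rad; a=sin²(Δφ/2)+cosφ1·cosφ2·sin²(Δλ/2)=0.9590123141; c=2·atan2(√a, √(1-a))=2.733865997; dist=6371·c=17417.460 ≈ 17417.5 km; running total=30419.7 km
Leg 2 bearing: y=sinΔλ·cosφ2=0.23095605, x=cosφ1·sinφ2-sinφ1·cosφ2·cosΔλ=0.32231985; θ=atan2(y, x)=35.6232° ≈ 35.6°
Leg 3: φ1=-0.1160609, φ2=-0.8593111, Δφ=-0.7432502, Δλ=-1.1794534 rad; a=sin²(Δφ/2)+cosφ1·cosφ2·sin²(Δλ/2)=0.3324553137; c=2·atan2(√a, √(1-a))=1.229096242; dist=6371·c=7830.572 ≈ 7830.6 km; running total=38250.3 km
Leg 3 bearing: y=sinΔλ·cosφ2=-0.60359412, x=cosφ1·sinφ2-sinφ1·cosφ2·cosΔλ=-0.72345646; θ=atan2(y, x)=-140.1611° <0 so +360° → 219.8389° ≈ 219.8°
Leg 4: φ1=-0.8593111, φ2=0.7560208, Δφ=1.6153319, Δλ=-3.1589552 rad; a=sin²(Δφ/2)+cosφ1·cosφ2·sin²(Δλ/2)=0.9972993446; c=2·atan2(√a, √(1-a))=3.037610153; dist=6371·c=19352.614 ≈ 19352.6 km; running total=57602.9 km
Leg 4 bearing: y=sinΔλ·cosφ2=0.01263185, x=cosφ1·sinφ2-sinφ1·cosφ2·cosΔλ=-0.10302370; θ=atan2(y, x)=173.0098° ≈ 173.0°
Leg 5: φ1=0.7560208, φ2=-1.2692575, Δφ=-2.0252783, Δλ=-1.0837901 rad; a=sin²(Δφ/2)+cosφ1·cosφ2·sin²(Δλ/2)=0.7769780541; c=2·atan2(√a, √(1-a))=2.157904914; dist=6371·c=13748.012 ≈ 13748.0 km; running total=71350.9 km
Leg 5 bearing: y=sinΔλ·cosφ2=-0.26246123, x=cosφ1·sinφ2-sinφ1·cosφ2·cosΔλ=-0.79009286; θ=atan2(y, x)=-161.6240° <0 so +360° → 198.3760° ≈ 198.4°
Leg 6: φ1=-1.2692575, φ2=0.0542239, Δφ=1.3234814, Δλ=3.0492298 rad; a=sin²(Δφ/2)+cosφ1·cosφ2·sin²(Δλ/2)=0.6735206768; c=2·atan2(√a, √(1-a))=1.925210869; dist=6371·c=12265.518 ≈ 12265.5 km; running total=83616.4 km
Leg 6 bearing: y=sinΔλ·cosφ2=0.09209600, x=cosφ1·sinφ2-sinφ1·cosφ2·cosΔλ=-0.93331700; θ=atan2(y, x)=174.3645° ≈ 174.4°
Leg 7: φ1=0.0542239, φ2=-0.9366222, Δφ=-0.9908461, Δλ=1.3038744 rad; a=sin²(Δφ/2)+cosφ1·cosφ2·sin²(Δλ/2)=0.4438028718; c=2·atan2(√a, √(1-a))=1.458164079; dist=6371·c=9289.963 ≈ 9290.0 km; running total=92906.4 km
Leg 7 bearing: y=sinΔλ·cosφ2=0.57152998, x=cosφ1·sinφ2-sinφ1·cosφ2·cosΔλ=-0.81284748; θ=atan2(y, x)=144.8881° ≈ 144.9°

Leg 1: dist=13002.2 km, bearing=280.2°
Leg 2: dist=17417.5 km, bearing=35.6°
Leg 3: dist=7830.6 km, bearing=219.8°
Leg 4: dist=19352.6 km, bearing=173.0°
Leg 5: dist=13748.0 km, bearing=198.4°
Leg 6: dist=12265.5 km, bearing=174.4°
Leg 7: dist=9290.0 km, bearing=144.9°
Total: 92906.4 km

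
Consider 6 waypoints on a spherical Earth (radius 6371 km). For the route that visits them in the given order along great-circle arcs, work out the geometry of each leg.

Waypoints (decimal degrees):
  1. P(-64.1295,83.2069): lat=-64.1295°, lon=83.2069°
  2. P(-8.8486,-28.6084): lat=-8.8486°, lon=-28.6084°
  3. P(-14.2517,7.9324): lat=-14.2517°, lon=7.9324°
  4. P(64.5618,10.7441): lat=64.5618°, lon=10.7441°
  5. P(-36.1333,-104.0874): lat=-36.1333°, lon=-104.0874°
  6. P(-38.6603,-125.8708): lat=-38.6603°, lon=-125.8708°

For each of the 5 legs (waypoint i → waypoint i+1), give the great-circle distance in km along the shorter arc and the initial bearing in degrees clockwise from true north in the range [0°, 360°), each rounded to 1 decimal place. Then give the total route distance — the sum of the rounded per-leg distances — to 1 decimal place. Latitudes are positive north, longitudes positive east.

Leg 1: φ1=-1.1192709, φ2=-0.1544372, Δφ=0.9648337, Δλ=-1.9515451 rad; a=sin²(Δφ/2)+cosφ1·cosφ2·sin²(Δλ/2)=0.5109061223; c=2·atan2(√a, √(1-a))=1.592610301; dist=6371·c=10146.520 ≈ 10146.5 km; running total=10146.5 km
Leg 1 bearing: y=sinΔλ·cosφ2=-0.91733721, x=cosφ1·sinφ2-sinφ1·cosφ2·cosΔλ=-0.39751311; θ=atan2(y, x)=-113.4287° <0 so +360° → 246.5713° ≈ 246.6°
Leg 2: φ1=-0.1544372, φ2=-0.2487391, Δφ=-0.0943019, Δλ=0.6377573 rad; a=sin²(Δφ/2)+cosφ1·cosφ2·sin²(Δλ/2)=0.0963464667; c=2·atan2(√a, √(1-a))=0.631221837; dist=6371·c=4021.514 ≈ 4021.5 km; running total=14168.0 km
Leg 2 bearing: y=sinΔλ·cosφ2=0.57707094, x=cosφ1·sinφ2-sinφ1·cosφ2·cosΔλ=-0.12346832; θ=atan2(y, x)=102.0767° ≈ 102.1°
Leg 3: φ1=-0.2487391, φ2=1.1268160, Δφ=1.3755551, Δλ=0.0490734 rad; a=sin²(Δφ/2)+cosφ1·cosφ2·sin²(Δλ/2)=0.4032489870; c=2·atan2(√a, √(1-a))=1.376065938; dist=6371·c=8766.916 ≈ 8766.9 km; running total=22934.9 km
Leg 3 bearing: y=sinΔλ·cosφ2=0.02107041, x=cosφ1·sinφ2-sinφ1·cosφ2·cosΔλ=0.98087359; θ=atan2(y, x)=1.2306° ≈ 1.2°
Leg 4: φ1=1.1268160, φ2=-0.6306451, Δφ=-1.7574610, Δλ=-2.0041878 rad; a=sin²(Δφ/2)+cosφ1·cosφ2·sin²(Δλ/2)=0.8390922086; c=2·atan2(√a, √(1-a))=2.316085592; dist=6371·c=14755.781 ≈ 14755.8 km; running total=37690.7 km
Leg 4 bearing: y=sinΔλ·cosφ2=-0.73297768, x=cosφ1·sinφ2-sinφ1·cosφ2·cosΔλ=0.05300583; θ=atan2(y, x)=-85.8638° <0 so +360° → 274.1362° ≈ 274.1°
Leg 5: φ1=-0.6306451, φ2=-0.6747495, Δφ=-0.0441045, Δλ=-0.3801921 rad; a=sin²(Δφ/2)+cosφ1·cosφ2·sin²(Δλ/2)=0.0230029518; c=2·atan2(√a, √(1-a))=0.304509617; dist=6371·c=1940.031 ≈ 1940.0 km; running total=39630.7 km
Leg 5 bearing: y=sinΔλ·cosφ2=-0.28977750, x=cosφ1·sinφ2-sinφ1·cosφ2·cosΔλ=-0.07696924; θ=atan2(y, x)=-104.8751° <0 so +360° → 255.1249° ≈ 255.1°

Leg 1: dist=10146.5 km, bearing=246.6°
Leg 2: dist=4021.5 km, bearing=102.1°
Leg 3: dist=8766.9 km, bearing=1.2°
Leg 4: dist=14755.8 km, bearing=274.1°
Leg 5: dist=1940.0 km, bearing=255.1°
Total: 39630.7 km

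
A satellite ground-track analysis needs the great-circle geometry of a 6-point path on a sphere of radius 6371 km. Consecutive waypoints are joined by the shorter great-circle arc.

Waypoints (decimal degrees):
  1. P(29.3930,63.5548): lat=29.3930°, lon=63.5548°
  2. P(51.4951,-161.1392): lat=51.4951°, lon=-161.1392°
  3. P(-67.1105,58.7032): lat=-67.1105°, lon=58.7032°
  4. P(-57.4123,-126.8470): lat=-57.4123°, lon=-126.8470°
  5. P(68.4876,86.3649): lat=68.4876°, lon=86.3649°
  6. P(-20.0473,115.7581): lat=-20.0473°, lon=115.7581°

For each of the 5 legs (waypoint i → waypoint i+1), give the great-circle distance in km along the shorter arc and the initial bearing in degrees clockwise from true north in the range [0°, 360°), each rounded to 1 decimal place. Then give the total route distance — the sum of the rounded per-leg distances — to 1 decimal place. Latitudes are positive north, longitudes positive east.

Leg 1: φ1=0.5130046, φ2=0.8987590, Δφ=0.3857544, Δλ=-3.9216501 rad; a=sin²(Δφ/2)+cosφ1·cosφ2·sin²(Δλ/2)=0.5007647278; c=2·atan2(√a, √(1-a))=1.572325783; dist=6371·c=10017.288 ≈ 10017.3 km; running total=10017.3 km
Leg 1 bearing: y=sinΔλ·cosφ2=0.43787423, x=cosφ1·sinφ2-sinφ1·cosφ2·cosΔλ=0.89903494; θ=atan2(y, x)=25.9684° ≈ 26.0°
Leg 2: φ1=0.8987590, φ2=-1.1712992, Δφ=-2.0700582, Δλ=3.8369737 rad; a=sin²(Δφ/2)+cosφ1·cosφ2·sin²(Δλ/2)=0.9534319450; c=2·atan2(√a, √(1-a))=2.706578055; dist=6371·c=17243.609 ≈ 17243.6 km; running total=27260.9 km
Leg 2 bearing: y=sinΔλ·cosφ2=-0.24919502, x=cosφ1·sinφ2-sinφ1·cosφ2·cosΔλ=-0.33985251; θ=atan2(y, x)=-143.7495° <0 so +360° → 216.2505° ≈ 216.3°
Leg 3: φ1=-1.1712992, φ2=-1.0020337, Δφ=0.1692655, Δλ=-3.2384619 rad; a=sin²(Δφ/2)+cosφ1·cosφ2·sin²(Δλ/2)=0.2161418747; c=2·atan2(√a, √(1-a))=0.967067286; dist=6371·c=6161.186 ≈ 6161.2 km; running total=33422.1 km
Leg 3 bearing: y=sinΔλ·cosφ2=0.05209125, x=cosφ1·sinφ2-sinφ1·cosφ2·cosΔλ=-0.82157456; θ=atan2(y, x)=176.3721° ≈ 176.4°
Leg 4: φ1=-1.0020337, φ2=1.1953341, Δφ=2.1973678, Δλ=3.7212497 rad; a=sin²(Δφ/2)+cosφ1·cosφ2·sin²(Δλ/2)=0.9745568390; c=2·atan2(√a, √(1-a))=2.821205871; dist=6371·c=17973.903 ≈ 17973.9 km; running total=51396.0 km
Leg 4 bearing: y=sinΔλ·cosφ2=-0.20085657, x=cosφ1·sinφ2-sinφ1·cosφ2·cosΔλ=0.24256930; θ=atan2(y, x)=-39.6260° <0 so +360° → 320.3740° ≈ 320.4°
Leg 5: φ1=1.1953341, φ2=-0.3498914, Δφ=-1.5452255, Δλ=0.5130081 rad; a=sin²(Δφ/2)+cosφ1·cosφ2·sin²(Δλ/2)=0.5093883439; c=2·atan2(√a, √(1-a))=1.589574118; dist=6371·c=10127.177 ≈ 10127.2 km; running total=61523.2 km
Leg 5 bearing: y=sinΔλ·cosφ2=0.46106273, x=cosφ1·sinφ2-sinφ1·cosφ2·cosΔλ=-0.88716886; θ=atan2(y, x)=152.5390° ≈ 152.5°

Leg 1: dist=10017.3 km, bearing=26.0°
Leg 2: dist=17243.6 km, bearing=216.3°
Leg 3: dist=6161.2 km, bearing=176.4°
Leg 4: dist=17973.9 km, bearing=320.4°
Leg 5: dist=10127.2 km, bearing=152.5°
Total: 61523.2 km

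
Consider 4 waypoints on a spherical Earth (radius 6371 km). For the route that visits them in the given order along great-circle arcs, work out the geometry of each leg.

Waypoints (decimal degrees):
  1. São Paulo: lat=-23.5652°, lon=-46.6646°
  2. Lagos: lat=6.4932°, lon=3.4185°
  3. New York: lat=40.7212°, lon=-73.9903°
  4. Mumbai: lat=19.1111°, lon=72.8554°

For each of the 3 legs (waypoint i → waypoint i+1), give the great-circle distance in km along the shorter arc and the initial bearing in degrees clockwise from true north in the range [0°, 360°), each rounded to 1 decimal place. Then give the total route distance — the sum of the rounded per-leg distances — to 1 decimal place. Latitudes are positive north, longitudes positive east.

Leg 1: dist=6379.5 km, bearing=64.8°
Leg 2: dist=8477.0 km, bearing=310.4°
Leg 3: dist=12532.0 km, bearing=34.1°
Total: 27388.5 km

Leg 1: φ1=-0.4112903, φ2=0.1133277, Δφ=0.5246180, Δλ=0.8741150 rad; a=sin²(Δφ/2)+cosφ1·cosφ2·sin²(Δλ/2)=0.2304098763; c=2·atan2(√a, √(1-a))=1.001332879; dist=6371·c=6379.492 ≈ 6379.5 km; running total=6379.5 km
Leg 1 bearing: y=sinΔλ·cosφ2=0.76205598, x=cosφ1·sinφ2-sinφ1·cosφ2·cosΔλ=0.35854615; θ=atan2(y, x)=64.8031° ≈ 64.8°
Leg 2: φ1=0.1133277, φ2=0.7107190, Δφ=0.5973913, Δλ=-1.3510384 rad; a=sin²(Δφ/2)+cosφ1·cosφ2·sin²(Δλ/2)=0.3810348606; c=2·atan2(√a, √(1-a))=1.330561950; dist=6371·c=8477.010 ≈ 8477.0 km; running total=14856.5 km
Leg 2 bearing: y=sinΔλ·cosφ2=-0.73966587, x=cosφ1·sinφ2-sinφ1·cosφ2·cosΔλ=0.62951059; θ=atan2(y, x)=-49.5997° <0 so +360° → 310.4003° ≈ 310.4°
Leg 3: φ1=0.7107190, φ2=0.3335516, Δφ=-0.3771674, Δλ=2.5629410 rad; a=sin²(Δφ/2)+cosφ1·cosφ2·sin²(Δλ/2)=0.6929742636; c=2·atan2(√a, √(1-a))=1.967032120; dist=6371·c=12531.962 ≈ 12532.0 km; running total=27388.5 km
Leg 3 bearing: y=sinΔλ·cosφ2=0.51675375, x=cosφ1·sinφ2-sinφ1·cosφ2·cosΔλ=0.76420501; θ=atan2(y, x)=34.0665° ≈ 34.1°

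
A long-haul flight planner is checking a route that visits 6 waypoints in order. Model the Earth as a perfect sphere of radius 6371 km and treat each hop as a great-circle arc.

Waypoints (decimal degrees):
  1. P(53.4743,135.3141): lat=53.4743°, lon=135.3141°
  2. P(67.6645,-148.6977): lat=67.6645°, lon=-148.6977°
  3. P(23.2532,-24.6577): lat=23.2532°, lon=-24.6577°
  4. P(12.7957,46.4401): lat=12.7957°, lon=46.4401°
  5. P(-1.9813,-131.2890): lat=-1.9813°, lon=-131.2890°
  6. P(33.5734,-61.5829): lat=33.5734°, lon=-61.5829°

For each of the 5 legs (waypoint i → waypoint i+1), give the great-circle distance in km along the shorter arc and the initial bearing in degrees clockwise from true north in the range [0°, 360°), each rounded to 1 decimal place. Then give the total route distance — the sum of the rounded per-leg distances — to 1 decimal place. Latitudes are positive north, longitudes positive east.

Leg 1: φ1=0.9333026, φ2=1.1809683, Δφ=0.2476657, Δλ=-4.9569410 rad; a=sin²(Δφ/2)+cosφ1·cosφ2·sin²(Δλ/2)=0.1009675038; c=2·atan2(√a, √(1-a))=0.646719223; dist=6371·c=4120.248 ≈ 4120.2 km; running total=4120.2 km
Leg 1 bearing: y=sinΔλ·cosφ2=0.36872190, x=cosφ1·sinφ2-sinφ1·cosφ2·cosΔλ=0.47658832; θ=atan2(y, x)=37.7280° ≈ 37.7°
Leg 2: φ1=1.1809683, φ2=0.4058449, Δφ=-0.7751234, Δλ=2.1649064 rad; a=sin²(Δφ/2)+cosφ1·cosφ2·sin²(Δλ/2)=0.4151369832; c=2·atan2(√a, √(1-a))=1.400244664; dist=6371·c=8920.959 ≈ 8921.0 km; running total=13041.2 km
Leg 2 bearing: y=sinΔλ·cosφ2=0.76133529, x=cosφ1·sinφ2-sinφ1·cosφ2·cosΔλ=0.62574887; θ=atan2(y, x)=50.5829° ≈ 50.6°
Leg 3: φ1=0.4058449, φ2=0.2233271, Δφ=-0.1825178, Δλ=1.2408907 rad; a=sin²(Δφ/2)+cosφ1·cosφ2·sin²(Δλ/2)=0.3111577356; c=2·atan2(√a, √(1-a))=1.183501996; dist=6371·c=7540.091 ≈ 7540.1 km; running total=20581.3 km
Leg 3 bearing: y=sinΔλ·cosφ2=0.92257813, x=cosφ1·sinφ2-sinφ1·cosφ2·cosΔλ=0.07876547; θ=atan2(y, x)=85.1202° ≈ 85.1°
Leg 4: φ1=0.2233271, φ2=-0.0345802, Δφ=-0.2579073, Δλ=-3.1019580 rad; a=sin²(Δφ/2)+cosφ1·cosφ2·sin²(Δλ/2)=0.9907373679; c=2·atan2(√a, √(1-a))=2.948809116; dist=6371·c=18786.863 ≈ 18786.9 km; running total=39368.2 km
Leg 4 bearing: y=sinΔλ·cosφ2=-0.03960062, x=cosφ1·sinφ2-sinφ1·cosφ2·cosΔλ=0.18745435; θ=atan2(y, x)=-11.9286° <0 so +360° → 348.0714° ≈ 348.1°
Leg 5: φ1=-0.0345802, φ2=0.5859664, Δφ=0.6205466, Δλ=1.2166010 rad; a=sin²(Δφ/2)+cosφ1·cosφ2·sin²(Δλ/2)=0.3651579957; c=2·atan2(√a, √(1-a))=1.297731460; dist=6371·c=8267.847 ≈ 8267.8 km; running total=47636.0 km
Leg 5 bearing: y=sinΔλ·cosφ2=0.78145926, x=cosφ1·sinφ2-sinφ1·cosφ2·cosΔλ=0.56266505; θ=atan2(y, x)=54.2454° ≈ 54.2°

Leg 1: dist=4120.2 km, bearing=37.7°
Leg 2: dist=8921.0 km, bearing=50.6°
Leg 3: dist=7540.1 km, bearing=85.1°
Leg 4: dist=18786.9 km, bearing=348.1°
Leg 5: dist=8267.8 km, bearing=54.2°
Total: 47636.0 km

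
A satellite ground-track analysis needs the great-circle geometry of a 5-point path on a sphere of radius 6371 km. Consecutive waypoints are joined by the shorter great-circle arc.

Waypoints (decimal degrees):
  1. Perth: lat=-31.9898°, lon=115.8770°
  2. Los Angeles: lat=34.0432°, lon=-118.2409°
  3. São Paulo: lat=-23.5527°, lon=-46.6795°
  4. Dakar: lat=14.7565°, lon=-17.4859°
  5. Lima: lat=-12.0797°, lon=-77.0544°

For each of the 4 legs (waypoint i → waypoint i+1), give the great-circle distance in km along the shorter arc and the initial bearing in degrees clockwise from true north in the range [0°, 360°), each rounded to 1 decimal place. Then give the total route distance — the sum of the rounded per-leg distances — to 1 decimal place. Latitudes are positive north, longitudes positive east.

Leg 1: φ1=-0.5583273, φ2=0.5941659, Δφ=1.1524933, Δλ=-4.0861282 rad; a=sin²(Δφ/2)+cosφ1·cosφ2·sin²(Δλ/2)=0.8542445234; c=2·atan2(√a, √(1-a))=2.358151225; dist=6371·c=15023.781 ≈ 15023.8 km; running total=15023.8 km
Leg 1 bearing: y=sinΔλ·cosφ2=0.67136500, x=cosφ1·sinφ2-sinφ1·cosφ2·cosΔλ=0.21751394; θ=atan2(y, x)=72.0483° ≈ 72.0°
Leg 2: φ1=0.5941659, φ2=-0.4110722, Δφ=-1.0052381, Δλ=1.2489820 rad; a=sin²(Δφ/2)+cosφ1·cosφ2·sin²(Δλ/2)=0.4917253968; c=2·atan2(√a, √(1-a))=1.554246365; dist=6371·c=9902.104 ≈ 9902.1 km; running total=24925.9 km
Leg 2 bearing: y=sinΔλ·cosφ2=0.86963279, x=cosφ1·sinφ2-sinφ1·cosφ2·cosΔλ=-0.49342166; θ=atan2(y, x)=119.5702° ≈ 119.6°
Leg 3: φ1=-0.4110722, φ2=0.2575495, Δφ=0.6686217, Δλ=0.5095244 rad; a=sin²(Δφ/2)+cosφ1·cosφ2·sin²(Δλ/2)=0.1639620283; c=2·atan2(√a, √(1-a))=0.833787591; dist=6371·c=5312.061 ≈ 5312.1 km; running total=30238.0 km
Leg 3 bearing: y=sinΔλ·cosφ2=0.47167431, x=cosφ1·sinφ2-sinφ1·cosφ2·cosΔλ=0.57082157; θ=atan2(y, x)=39.5672° ≈ 39.6°
Leg 4: φ1=0.2575495, φ2=-0.2108305, Δφ=-0.4683800, Δλ=-1.0396665 rad; a=sin²(Δφ/2)+cosφ1·cosφ2·sin²(Δλ/2)=0.2871738780; c=2·atan2(√a, √(1-a))=1.131113762; dist=6371·c=7206.326 ≈ 7206.3 km; running total=37444.3 km
Leg 4 bearing: y=sinΔλ·cosφ2=-0.84314324, x=cosφ1·sinφ2-sinφ1·cosφ2·cosΔλ=-0.32852648; θ=atan2(y, x)=-111.2881° <0 so +360° → 248.7119° ≈ 248.7°

Leg 1: dist=15023.8 km, bearing=72.0°
Leg 2: dist=9902.1 km, bearing=119.6°
Leg 3: dist=5312.1 km, bearing=39.6°
Leg 4: dist=7206.3 km, bearing=248.7°
Total: 37444.3 km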